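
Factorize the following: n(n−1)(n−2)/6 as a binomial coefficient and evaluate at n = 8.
C(n,3); C(8,3) = 56

Solution: n(n−1)(n−2)/6 = n!/(3!(n−3)!) = C(n,3). At n = 8: C(8,3) = 56.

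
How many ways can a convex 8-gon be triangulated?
132

Solution: Using the Catalan number formula: C_n = C(2n, n) / (n+1)
C_6 = C(12, 6) / (6+1)
     = 924 / 7
     = 132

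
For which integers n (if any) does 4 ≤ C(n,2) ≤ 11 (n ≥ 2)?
4, 5

Solution: C(3,2)=3; C(4,2)=6; C(5,2)=10; C(6,2)=15. So valid n = 4, 5.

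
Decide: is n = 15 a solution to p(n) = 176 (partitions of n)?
Yes

Solution: Pentagonal recurrence p(n) = p(n−1) + p(n−2) − p(n−5) − p(n−7) + …: p(15) = p(14) + p(13) − p(10) − p(8) + p(3) + p(0) = 135 + 101 − 42 − 22 + 3 + 1 = 176, which equals 176.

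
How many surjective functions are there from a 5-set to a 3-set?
150

Solution: Onto functions = 3! × S(5,3)
First compute S(5,3) via recurrence:
Using the Stirling recurrence: S(n,k) = k·S(n-1,k) + S(n-1,k-1)
S(5,3) = 3·S(4,3) + S(4,2)
         = 3·6 + 7
         = 18 + 7
         = 25
Then: 6 × 25 = 150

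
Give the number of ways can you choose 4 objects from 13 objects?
C(13,4) = 13! / (4! × (13-4)!)
         = 13! / (4! × 9!)
         = 715

Answer: 715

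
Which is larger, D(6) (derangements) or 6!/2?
6!/2

Explanation: D(6) = (6-1)·[D(5) + D(4)] = 5·[44 + 9] = 265; 6!/2 = 720/2 = 360.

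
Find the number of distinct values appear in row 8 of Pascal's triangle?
5
Row 8 has entries C(8,0)..C(8,8); by symmetry C(8,k)=C(8,8-k), giving 5 distinct values.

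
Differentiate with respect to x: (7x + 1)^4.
28(7x + 1)^3
Chain rule: 4(7x+1)^{3} × 7 = 28(7x+1)^{3}.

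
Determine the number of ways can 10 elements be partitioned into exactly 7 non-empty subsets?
5,880
This equals S(10,7), the Stirling number of the 2nd kind.
Using the Stirling recurrence: S(n,k) = k·S(n-1,k) + S(n-1,k-1)
S(10,7) = 7·S(9,7) + S(9,6)
         = 7·462 + 2646
         = 3234 + 2646
         = 5,880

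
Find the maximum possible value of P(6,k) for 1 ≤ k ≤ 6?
P(6,k) increases in k, so maximum at k = 6: 6! = 720.
Final answer: 720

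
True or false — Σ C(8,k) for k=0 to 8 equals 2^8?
True

Working:
Binomial theorem: Σ C(8,k) = (1+1)^8 = 2^8 = 256; RHS 2^8 = 256.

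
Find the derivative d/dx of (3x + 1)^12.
Chain rule: 12(3x+1)^{11} × 3 = 36(3x+1)^{11}.
Final answer: 36(3x + 1)^11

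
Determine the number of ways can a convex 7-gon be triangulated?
Using the Catalan number formula: C_n = C(2n, n) / (n+1)
C_5 = C(10, 5) / (5+1)
     = 252 / 6
     = 42

Answer: 42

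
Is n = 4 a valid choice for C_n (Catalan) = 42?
No

C_4 = C(8,4)/(4+1) = 70/5 = 14, which does not equal 42.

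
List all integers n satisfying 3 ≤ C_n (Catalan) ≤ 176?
3, 4, 5, 6

Explanation: C_2=2; C_3=5; C_4=14; C_5=42; C_6=132; C_7=429. So valid n = 3, 4, 5, 6.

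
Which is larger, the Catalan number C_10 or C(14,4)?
C_10
C_10 = C(20,10)/(10+1) = 184,756/11 = 16,796; C(14,4) = 1,001.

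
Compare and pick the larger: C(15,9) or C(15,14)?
C(15,9)

C(15,9)=5,005, C(15,14)=15.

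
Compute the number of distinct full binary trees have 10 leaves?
4,862

Using the Catalan number formula: C_n = C(2n, n) / (n+1)
C_9 = C(18, 9) / (9+1)
     = 48620 / 10
     = 4,862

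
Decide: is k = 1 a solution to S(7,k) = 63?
No
S(7,1) = 1·S(6,1) + S(6,0) = 1·1 + 0 = 1, which does not equal 63.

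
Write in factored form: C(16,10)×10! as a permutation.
P(16,10)

Explanation: C(16,10)×10! = [16!/(10!(6)!)]×10! = 16!/(6)! = P(16,10) = 29,059,430,400.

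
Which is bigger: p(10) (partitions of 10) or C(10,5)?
C(10,5)

Explanation: Pentagonal recurrence p(n) = p(n−1) + p(n−2) − p(n−5) − p(n−7) + …: p(10) = p(9) + p(8) − p(5) − p(3) = 30 + 22 − 7 − 3 = 42; C(10,5) = 252.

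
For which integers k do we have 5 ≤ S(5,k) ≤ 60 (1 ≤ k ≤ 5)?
2, 3, 4

S(5,1)=1; S(5,2)=15; S(5,3)=25; S(5,4)=10; S(5,5)=1. So valid k = 2, 3, 4.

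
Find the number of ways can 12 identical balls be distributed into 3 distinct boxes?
91
C(12+3-1, 3-1) = C(14, 2) = 91.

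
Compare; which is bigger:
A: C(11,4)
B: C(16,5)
B

Working:
A=C(11,4)=330, B=C(16,5)=4,368.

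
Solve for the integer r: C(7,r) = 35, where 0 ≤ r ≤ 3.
3

Explanation: C(7,r) is increasing for 0 ≤ r ≤ 3. Stepping up (C(7,r+1) = C(7,r)·(7−r)/(r+1)): C(7,1) = 7, C(7,2) = 21, C(7,3) = 35 ✓. So r = 3.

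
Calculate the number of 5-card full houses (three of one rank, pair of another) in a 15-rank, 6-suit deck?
63,000
Triple rank: 15. Triple suits: C(6,3)=20. Pair rank: 14. Pair suits: C(6,2)=15. Total: 63,000.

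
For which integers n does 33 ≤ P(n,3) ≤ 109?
P(4,3)=24; P(5,3)=60; P(6,3)=120. So valid n = 5.

Answer: 5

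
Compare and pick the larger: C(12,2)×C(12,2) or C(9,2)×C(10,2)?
C(12,2)×C(12,2)=4,356, C(9,2)×C(10,2)=1,620.

Answer: C(12,2)×C(12,2)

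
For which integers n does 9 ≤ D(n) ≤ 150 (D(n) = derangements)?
4, 5

Solution: Using D(n) = (n−1)[D(n−1) + D(n−2)] with D(1)=0, D(2)=1: D(3)=2; D(4)=9; D(5)=44; D(6)=265. So valid n = 4, 5.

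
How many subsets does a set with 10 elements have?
1,024

Explanation: Each element can be included or excluded: 2^10 = 1,024.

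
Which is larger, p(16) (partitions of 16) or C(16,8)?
C(16,8)

Reasoning: Pentagonal recurrence p(n) = p(n−1) + p(n−2) − p(n−5) − p(n−7) + …: p(16) = p(15) + p(14) − p(11) − p(9) + p(4) + p(1) = 176 + 135 − 56 − 30 + 5 + 1 = 231; C(16,8) = 12,870.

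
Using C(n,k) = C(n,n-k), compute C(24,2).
276

Explanation: C(24,2) = C(24,22) = 276.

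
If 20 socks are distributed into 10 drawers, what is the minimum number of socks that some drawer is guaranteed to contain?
2

Pigeonhole: ⌈20/10⌉ = 2.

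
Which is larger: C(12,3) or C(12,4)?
C(12,4)

C(12,3)=220, C(12,4)=495.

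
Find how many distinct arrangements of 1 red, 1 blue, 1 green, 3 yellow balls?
120

Solution: Multinomial: 6!/(1! × 1! × 1! × 3!) = 120.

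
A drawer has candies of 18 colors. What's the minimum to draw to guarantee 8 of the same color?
127
Worst case: 7 of each = 126. One more: 127.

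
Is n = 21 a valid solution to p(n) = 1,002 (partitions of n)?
No
Pentagonal recurrence p(n) = p(n−1) + p(n−2) − p(n−5) − p(n−7) + …: p(21) = p(20) + p(19) − p(16) − p(14) + p(9) + p(6) = 627 + 490 − 231 − 135 + 30 + 11 = 792, which does not equal 1,002.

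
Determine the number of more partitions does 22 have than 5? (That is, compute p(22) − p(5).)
995

Reasoning: Pentagonal recurrence p(n) = p(n−1) + p(n−2) − p(n−5) − p(n−7) + …: p(22) = p(21) + p(20) − p(17) − p(15) + p(10) + p(7) − p(0) = 792 + 627 − 297 − 176 + 42 + 15 − 1 = 1,002.
p(5) = p(4) + p(3) − p(0) = 5 + 3 − 1 = 7.
Difference = 1,002 − 7 = 995.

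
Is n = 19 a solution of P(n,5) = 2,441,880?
No
P(19,5) = 19·18·17·16·15 = 1,395,360, which does not equal 2,441,880.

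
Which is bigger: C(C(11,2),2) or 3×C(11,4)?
C(C(11,2),2)

Solution: C(C(11,2),2)=1,485, 3×C(11,4)=990.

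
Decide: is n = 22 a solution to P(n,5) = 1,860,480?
No

Explanation: P(22,5) = 22·21·20·19·18 = 3,160,080, which does not equal 1,860,480.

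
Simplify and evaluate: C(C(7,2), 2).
210

C(7,2) = 21, then C(21, 2) = 210.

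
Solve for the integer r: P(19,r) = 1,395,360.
5
P(19,r) = 19·18·…·(19−r+1), a product of r factors. Multiplying down from 19: 19 = 19; 19·18 = 342; 19·18·17 = 5,814; 19·18·17·16 = 93,024; 19·18·17·16·15 = 1,395,360 ✓ (5 factors). So r = 5.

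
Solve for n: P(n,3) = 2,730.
15

P(n,3) = n(n−1)(n−2) is increasing in n; n(n−1)(n−2) ≈ (n−1)^3 = 2,730 gives n ≈ 15.0. Check: P(13,3) = 1,716, P(14,3) = 2,184, P(15,3) = 2,730 ✓. So n = 15.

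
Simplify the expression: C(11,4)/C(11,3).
2
C(n,k+1)/C(n,k) = (n−k)/(k+1). Here (11−3)/(3+1) = 8/4 = 2.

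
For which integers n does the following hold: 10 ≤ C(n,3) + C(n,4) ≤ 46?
C(4,3)+C(4,4)=5; C(5,3)+C(5,4)=15; C(6,3)+C(6,4)=35; C(7,3)+C(7,4)=70. So valid n = 5, 6.

Answer: 5, 6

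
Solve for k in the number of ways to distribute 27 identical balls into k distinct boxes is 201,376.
6

Explanation: Stars and bars: the count is C(27+k−1, k−1), increasing in k. k=4: C(30,3) = 4,060, k=5: C(31,4) = 31,465, k=6: C(32,5) = 201,376 ✓. So k = 6.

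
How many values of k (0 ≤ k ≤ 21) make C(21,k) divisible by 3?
16

Explanation: Checking C(21,k) mod 3 for k = 0..21: divisible at k = 1, 2, 4, 5, 6, 7, 8, 10, 11, 13, 14, 15, 16, 17, 19, 20. That's 16 values.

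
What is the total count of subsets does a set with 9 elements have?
Each element can be included or excluded: 2^9 = 512.
Final answer: 512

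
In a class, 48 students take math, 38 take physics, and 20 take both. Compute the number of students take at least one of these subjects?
66

Solution: |A∪B| = |A|+|B|-|A∩B| = 48+38-20 = 66.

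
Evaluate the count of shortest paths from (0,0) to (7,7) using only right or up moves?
3,432

Explanation: Choose 7 rights from 14 moves: C(14,7) = 3,432.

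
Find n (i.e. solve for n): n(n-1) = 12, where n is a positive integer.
4

Working:
n² − n − 12 = 0, so n = (1 ± √(1 + 4·12))/2 = (1 ± √49)/2 = (1 ± 7)/2, i.e. n = 4 or n = -3. Taking the positive root, n = 4 (check: 4×3 = 12).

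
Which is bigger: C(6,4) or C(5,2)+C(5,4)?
C(6,4)=15; C(5,2)+C(5,4)=10+5=15.

Answer: Equal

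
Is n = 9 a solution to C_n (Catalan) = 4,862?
Yes

C_9 = C(18,9)/(9+1) = 48,620/10 = 4,862, which equals 4,862.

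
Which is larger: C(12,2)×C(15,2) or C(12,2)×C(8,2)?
C(12,2)×C(15,2)

Solution: C(12,2)×C(15,2)=6,930, C(12,2)×C(8,2)=1,848.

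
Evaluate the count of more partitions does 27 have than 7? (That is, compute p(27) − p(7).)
2,995

Working:
Pentagonal recurrence p(n) = p(n−1) + p(n−2) − p(n−5) − p(n−7) + …: p(27) = p(26) + p(25) − p(22) − p(20) + p(15) + p(12) − p(5) − p(1) = 2,436 + 1,958 − 1,002 − 627 + 176 + 77 − 7 − 1 = 3,010.
p(7) = p(6) + p(5) − p(2) − p(0) = 11 + 7 − 2 − 1 = 15.
Difference = 3,010 − 15 = 2,995.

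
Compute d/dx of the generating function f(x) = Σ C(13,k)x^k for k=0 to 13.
Term-by-term differentiation gives Σ k·C(13,k)x^{k-1} for k=1 to 13.

Answer: Σ k·C(13,k)x^(k-1) for k=1 to 13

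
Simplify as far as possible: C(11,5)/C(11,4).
7/5

Solution: C(n,k+1)/C(n,k) = (n−k)/(k+1). Here (11−4)/(4+1) = 7/5 = 7/5.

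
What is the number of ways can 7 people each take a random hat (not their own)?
1,854

Reasoning: Using D(n) = (n-1)[D(n-1) + D(n-2)]:
D(7) = (7-1) × [D(6) + D(5)]
      = 6 × [265 + 44]
      = 6 × 309
      = 1,854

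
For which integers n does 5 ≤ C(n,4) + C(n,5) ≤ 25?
5, 6

Explanation: C(4,4)+C(4,5)=1; C(5,4)+C(5,5)=6; C(6,4)+C(6,5)=21; C(7,4)+C(7,5)=56. So valid n = 5, 6.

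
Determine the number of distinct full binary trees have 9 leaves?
Using the Catalan number formula: C_n = C(2n, n) / (n+1)
C_8 = C(16, 8) / (8+1)
     = 12870 / 9
     = 1,430
Final answer: 1,430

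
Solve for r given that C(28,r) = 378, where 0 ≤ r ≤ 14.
2

Explanation: C(28,r) is increasing for 0 ≤ r ≤ 14. Stepping up (C(28,r+1) = C(28,r)·(28−r)/(r+1)): C(28,1) = 28, C(28,2) = 378 ✓. So r = 2.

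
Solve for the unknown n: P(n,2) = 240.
16

Explanation: P(n,2) = n(n−1) is increasing in n; n(n−1) ≈ (n−0.5)^2 = 240 gives n ≈ 16.0. Check: P(14,2) = 182, P(15,2) = 210, P(16,2) = 240 ✓. So n = 16.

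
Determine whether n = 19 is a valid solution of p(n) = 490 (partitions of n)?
Yes

Pentagonal recurrence p(n) = p(n−1) + p(n−2) − p(n−5) − p(n−7) + …: p(19) = p(18) + p(17) − p(14) − p(12) + p(7) + p(4) = 385 + 297 − 135 − 77 + 15 + 5 = 490, which equals 490.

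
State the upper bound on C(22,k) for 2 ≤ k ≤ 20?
705,432

C(22,k) is maximised at the centre of the row: C(22,11) = 705,432.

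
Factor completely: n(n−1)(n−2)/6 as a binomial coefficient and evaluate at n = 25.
C(n,3); C(25,3) = 2,300

n(n−1)(n−2)/6 = n!/(3!(n−3)!) = C(n,3). At n = 25: C(25,3) = 2,300.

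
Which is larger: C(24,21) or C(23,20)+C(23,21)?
By Pascal's identity: C(24,21) = C(23,20)+C(23,21) = 2,024. Equal.
Final answer: Equal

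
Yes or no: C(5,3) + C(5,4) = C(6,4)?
Yes
Pascal's identity: LHS = 10 + 5 = 15; RHS = C(6,4) = 15. Both sides agree, so the statement holds.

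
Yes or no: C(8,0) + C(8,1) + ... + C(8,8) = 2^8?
Binomial theorem with x = y = 1: Σ C(8,i) = (1+1)^8 = 2^8 = 256. The statement holds.

Answer: Yes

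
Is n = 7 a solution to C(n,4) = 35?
Yes

C(7,4) = 7·6·5·4/4! = 840/24 = 35, which equals 35.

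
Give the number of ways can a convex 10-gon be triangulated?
1,430
Using the Catalan number formula: C_n = C(2n, n) / (n+1)
C_8 = C(16, 8) / (8+1)
     = 12870 / 9
     = 1,430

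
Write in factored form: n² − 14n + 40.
Seek roots whose sum is 14 and product is 40: (4, 10). So n² − 14n + 40 = (n − 4)(n − 10).
Final answer: (n − 4)(n − 10)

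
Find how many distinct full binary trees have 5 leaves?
Using the Catalan number formula: C_n = C(2n, n) / (n+1)
C_4 = C(8, 4) / (4+1)
     = 70 / 5
     = 14

Answer: 14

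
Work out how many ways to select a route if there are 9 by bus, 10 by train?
By the addition principle: 9 + 10 = 19.
Final answer: 19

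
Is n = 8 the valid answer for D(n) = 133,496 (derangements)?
No

Working:
D(8) = (8-1)·[D(7) + D(6)] = 7·[1,854 + 265] = 14,833, which does not equal 133,496.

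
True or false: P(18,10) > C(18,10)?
True

P(18,10) = 158,789,030,400 and C(18,10) = 43,758; P(n,r) = r! × C(n,r) so P > C whenever r ≥ 2.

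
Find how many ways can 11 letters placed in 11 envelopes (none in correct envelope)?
14,684,570

Reasoning: Using D(n) = (n-1)[D(n-1) + D(n-2)]:
D(11) = (11-1) × [D(10) + D(9)]
      = 10 × [1334961 + 133496]
      = 10 × 1468457
      = 14,684,570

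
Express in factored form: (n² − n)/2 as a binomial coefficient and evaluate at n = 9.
C(n,2); C(9,2) = 36

(n² − n)/2 = n(n−1)/2 = C(n,2). At n = 9: C(9,2) = 36.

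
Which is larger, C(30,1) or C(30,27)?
C(30,27)

C(30,1)=30, C(30,27)=4,060.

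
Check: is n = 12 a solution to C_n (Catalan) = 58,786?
No
C_12 = C(24,12)/(12+1) = 2,704,156/13 = 208,012, which does not equal 58,786.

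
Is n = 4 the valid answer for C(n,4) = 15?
No

Reasoning: C(4,4) = 4·3·2·1/4! = 24/24 = 1, which does not equal 15.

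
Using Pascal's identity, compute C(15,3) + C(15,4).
1,820
C(15,3) + C(15,4) = C(16,4) = 1,820.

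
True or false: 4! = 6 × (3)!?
False

Reasoning: 4! = 4 × 3! = 24, but 6 × 3! = 36.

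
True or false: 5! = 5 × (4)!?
True

Solution: By definition n! = n × (n-1)!, so 5! = 5 × 4!.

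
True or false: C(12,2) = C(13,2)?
False
LHS = C(12,2) = 66; RHS = C(13,2) = 78. 66 ≠ 78, so the statement does not hold.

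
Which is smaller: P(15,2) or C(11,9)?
C(11,9)

Reasoning: P(15,2)=210, C(11,9)=55.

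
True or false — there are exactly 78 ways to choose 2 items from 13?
True

Reasoning: C(13,2) = 78.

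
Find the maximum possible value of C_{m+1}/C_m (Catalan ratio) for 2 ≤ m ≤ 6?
C_{m+1}/C_m = 2(2m+1)/(m+2), which increases with m. Maximum at m = 6: 2·13/8 = 13/4.

Answer: 13/4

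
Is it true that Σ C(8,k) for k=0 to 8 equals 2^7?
False
Binomial theorem: Σ C(8,k) = (1+1)^8 = 2^8 = 256; RHS 2^7 = 128.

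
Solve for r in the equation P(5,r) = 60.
3

Explanation: P(5,r) = 5·4·…·(5−r+1), a product of r factors. Multiplying down from 5: 5 = 5; 5·4 = 20; 5·4·3 = 60 ✓ (3 factors). So r = 3.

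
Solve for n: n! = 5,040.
n! is strictly increasing. 5! = 120, 6! = 720, 7! = 5,040 ✓. So n = 7.
Final answer: 7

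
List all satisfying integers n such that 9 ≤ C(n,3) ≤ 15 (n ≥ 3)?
C(4,3)=4; C(5,3)=10; C(6,3)=20. So valid n = 5.

Answer: 5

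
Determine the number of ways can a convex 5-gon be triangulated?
5

Explanation: Using the Catalan number formula: C_n = C(2n, n) / (n+1)
C_3 = C(6, 3) / (3+1)
     = 20 / 4
     = 5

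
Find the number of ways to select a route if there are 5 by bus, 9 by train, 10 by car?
24

Working:
By the addition principle: 5 + 9 + 10 = 24.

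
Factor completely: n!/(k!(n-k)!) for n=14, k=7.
This is the binomial coefficient C(14,7) = 3,432.
Final answer: C(14,7) = 3,432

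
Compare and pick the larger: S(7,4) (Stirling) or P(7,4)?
P(7,4)

S(7,4) = 4·S(6,4) + S(6,3) = 4·65 + 90 = 350; P(7,4) = 840.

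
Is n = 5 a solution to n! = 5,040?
No

Reasoning: 5! = 5·4! = 5·24 = 120, which does not equal 5,040.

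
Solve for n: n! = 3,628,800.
10

n! is strictly increasing. 8! = 40,320, 9! = 362,880, 10! = 3,628,800 ✓. So n = 10.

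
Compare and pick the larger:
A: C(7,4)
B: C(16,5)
B

Solution: A=C(7,4)=35, B=C(16,5)=4,368.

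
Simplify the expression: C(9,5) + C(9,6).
By Pascal's identity: C(10,6) = 210.

Answer: 210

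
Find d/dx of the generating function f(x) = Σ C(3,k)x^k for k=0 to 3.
Σ k·C(3,k)x^(k-1) for k=1 to 3

Reasoning: Term-by-term differentiation gives Σ k·C(3,k)x^{k-1} for k=1 to 3.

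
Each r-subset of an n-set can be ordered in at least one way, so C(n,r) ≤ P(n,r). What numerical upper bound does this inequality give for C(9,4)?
3,024

Explanation: P(9,4) = 9·8·7·6 = 3,024, so C(9,4) ≤ 3,024. (The bound is loose by a factor of 4! = 24: C(9,4) = 3,024/24 = 126.)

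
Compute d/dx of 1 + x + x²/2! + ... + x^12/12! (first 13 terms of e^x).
Differentiating term by term gives the first 12 terms of e^x.
Final answer: 1 + x + x²/2! + ... + x^11/11!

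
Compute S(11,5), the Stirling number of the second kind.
246,730

Using the Stirling recurrence: S(n,k) = k·S(n-1,k) + S(n-1,k-1)
S(11,5) = 5·S(10,5) + S(10,4)
         = 5·42525 + 34105
         = 212625 + 34105
         = 246,730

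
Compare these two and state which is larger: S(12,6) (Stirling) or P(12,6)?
S(12,6)

Explanation: S(12,6) = 6·S(11,6) + S(11,5) = 6·179,487 + 246,730 = 1,323,652; P(12,6) = 665,280.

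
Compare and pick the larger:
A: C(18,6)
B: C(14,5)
A=C(18,6)=18,564, B=C(14,5)=2,002.
Final answer: A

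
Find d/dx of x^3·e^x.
(3x^2 + x^3)e^x

Reasoning: Product rule: d/dx[x^3]·e^x + x^3·d/dx[e^x] = 3x^{2}e^x + x^3e^x.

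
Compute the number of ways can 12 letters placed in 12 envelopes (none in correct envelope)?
176,214,841

Reasoning: Using D(n) = (n-1)[D(n-1) + D(n-2)]:
D(12) = (12-1) × [D(11) + D(10)]
      = 11 × [14684570 + 1334961]
      = 11 × 16019531
      = 176,214,841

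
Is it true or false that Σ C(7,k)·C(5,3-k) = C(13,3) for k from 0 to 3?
False

Working:
Vandermonde's identity gives C(12,3) = 220; RHS C(13,3) = 286.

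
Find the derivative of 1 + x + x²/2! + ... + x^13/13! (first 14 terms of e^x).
Differentiating term by term gives the first 13 terms of e^x.

Answer: 1 + x + x²/2! + ... + x^12/12!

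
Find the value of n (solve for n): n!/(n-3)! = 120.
6

Solution: n!/(n-3)! = n×(n-1)×(n-2), a product of 3 consecutive integers ≈ (n−1)^3. 120^(1/3) + 1 ≈ 5.9; check n = 6: 6×5×4 = 120 ✓. So n = 6.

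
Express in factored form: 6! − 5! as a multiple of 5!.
5 × 5! = 600

6! − 5! = 6·5! − 5! = (6 − 1)·5! = 5 × 5! = 600.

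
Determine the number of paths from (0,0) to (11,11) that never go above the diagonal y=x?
58,786

Working:
Counted by the Catalan number C_11: C_11 = C(22,11)/(11+1) = 705,432/12 = 58,786.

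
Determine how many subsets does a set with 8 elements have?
256

Working:
Each element can be included or excluded: 2^8 = 256.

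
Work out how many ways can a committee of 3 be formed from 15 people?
C(15,3) = 15! / (3! × (15-3)!)
         = 15! / (3! × 12!)
         = 455

Answer: 455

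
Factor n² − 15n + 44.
(n − 4)(n − 11)

Seek roots whose sum is 15 and product is 44: (4, 11). So n² − 15n + 44 = (n − 4)(n − 11).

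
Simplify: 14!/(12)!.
182

Working:
This equals 14×13 = 182.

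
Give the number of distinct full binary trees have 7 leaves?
132

Reasoning: Using the Catalan number formula: C_n = C(2n, n) / (n+1)
C_6 = C(12, 6) / (6+1)
     = 924 / 7
     = 132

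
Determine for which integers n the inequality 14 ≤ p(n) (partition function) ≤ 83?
Tabulating p(n) via p(n) = p(n−1) + p(n−2) − p(n−5) − p(n−7) + …: p(6)=11; p(7)=15; p(8)=22; p(9)=30; p(10)=42; p(11)=56; p(12)=77; p(13)=101. So valid n = 7, 8, 9, 10, 11, 12.

Answer: 7, 8, 9, 10, 11, 12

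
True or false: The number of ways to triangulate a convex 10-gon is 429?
False

Explanation: Triangulations of a convex 10-gon are counted by the Catalan number C_8: C_8 = C(16,8)/(8+1) = 12,870/9 = 1,430.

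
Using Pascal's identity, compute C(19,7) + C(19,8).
125,970

Reasoning: C(19,7) + C(19,8) = C(20,8) = 125,970.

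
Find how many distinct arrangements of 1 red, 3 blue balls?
4

Solution: Multinomial: 4!/(1! × 3!) = 4.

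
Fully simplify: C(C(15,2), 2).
C(15,2) = 105, then C(105, 2) = 5,460.
Final answer: 5,460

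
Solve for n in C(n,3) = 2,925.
27

Working:
C(n,3) = n(n−1)(n−2)/3! is increasing in n, and n(n−1)(n−2) = 3!·2,925 = 17,550 ≈ (n−1)^3 gives n ≈ 27.0. Check: C(25,3) = 2,300, C(26,3) = 2,600, C(27,3) = 2,925 ✓. So n = 27.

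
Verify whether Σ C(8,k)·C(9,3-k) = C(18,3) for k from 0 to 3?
False

Solution: Vandermonde's identity gives C(17,3) = 680; RHS C(18,3) = 816.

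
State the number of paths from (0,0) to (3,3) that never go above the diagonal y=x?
5
Counted by the Catalan number C_3: C_3 = C(6,3)/(3+1) = 20/4 = 5.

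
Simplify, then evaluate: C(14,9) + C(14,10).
3,003

Solution: By Pascal's identity: C(15,10) = 3,003.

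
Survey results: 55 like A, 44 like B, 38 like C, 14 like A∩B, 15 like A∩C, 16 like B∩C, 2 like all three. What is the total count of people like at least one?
94

Reasoning: |A∪B∪C| = 55+44+38-14-15-16+2 = 94.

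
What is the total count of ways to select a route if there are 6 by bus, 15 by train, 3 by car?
24
By the addition principle: 6 + 15 + 3 = 24.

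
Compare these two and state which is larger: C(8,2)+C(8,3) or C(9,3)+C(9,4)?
C(9,3)+C(9,4)

Reasoning: First=84, Second=210.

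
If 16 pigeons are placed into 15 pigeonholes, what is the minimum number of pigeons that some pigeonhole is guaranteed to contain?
Pigeonhole: ⌈16/15⌉ = 2.

Answer: 2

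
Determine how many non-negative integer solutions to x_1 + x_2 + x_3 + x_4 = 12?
455
C(12+4-1, 4-1) = 455.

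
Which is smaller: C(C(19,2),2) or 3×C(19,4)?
3×C(19,4)
C(C(19,2),2)=14,535, 3×C(19,4)=11,628.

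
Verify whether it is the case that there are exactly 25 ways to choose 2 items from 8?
False

C(8,2) = 28 ≠ 25.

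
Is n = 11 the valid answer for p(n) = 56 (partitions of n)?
Yes
Pentagonal recurrence p(n) = p(n−1) + p(n−2) − p(n−5) − p(n−7) + …: p(11) = p(10) + p(9) − p(6) − p(4) = 42 + 30 − 11 − 5 = 56, which equals 56.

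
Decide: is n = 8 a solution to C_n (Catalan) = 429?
No

Reasoning: C_8 = C(16,8)/(8+1) = 12,870/9 = 1,430, which does not equal 429.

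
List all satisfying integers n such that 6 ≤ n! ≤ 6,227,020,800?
3, 4, 5, 6, 7, 8, 9, 10, 11, 12, 13

Solution: n! is strictly increasing; 3! = 6 and 13! = 6,227,020,800, so valid n = 3, 4, 5, 6, 7, 8, 9, 10, 11, 12, 13.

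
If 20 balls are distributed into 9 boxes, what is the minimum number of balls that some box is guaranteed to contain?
3

Reasoning: Pigeonhole: ⌈20/9⌉ = 3.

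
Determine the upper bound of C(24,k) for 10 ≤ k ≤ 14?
2,704,156

Working:
C(24,k) is maximised at the centre of the row: C(24,12) = 2,704,156.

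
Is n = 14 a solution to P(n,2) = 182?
Yes

Working:
P(14,2) = 14·13 = 182, which equals 182.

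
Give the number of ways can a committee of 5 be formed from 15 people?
C(15,5) = 15! / (5! × (15-5)!)
         = 15! / (5! × 10!)
         = 3,003
Final answer: 3,003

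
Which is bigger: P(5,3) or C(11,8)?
C(11,8)

Working:
P(5,3)=60, C(11,8)=165.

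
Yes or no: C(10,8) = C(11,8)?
No

Explanation: LHS = C(10,8) = 45; RHS = C(11,8) = 165. 45 ≠ 165, so the statement does not hold.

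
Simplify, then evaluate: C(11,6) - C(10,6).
252

Reasoning: C(11,6) - C(10,6) = C(10,5) = 252.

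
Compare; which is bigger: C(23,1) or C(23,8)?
C(23,8)

C(23,1)=23, C(23,8)=490,314.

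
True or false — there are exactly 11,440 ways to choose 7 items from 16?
True

Solution: C(16,7) = 11,440.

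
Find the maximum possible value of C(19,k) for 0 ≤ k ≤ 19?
Maximum at k = 9 or k = 10: C(19,9) = 92,378.
Final answer: 92,378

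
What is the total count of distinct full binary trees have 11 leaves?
Using the Catalan number formula: C_n = C(2n, n) / (n+1)
C_10 = C(20, 10) / (10+1)
     = 184756 / 11
     = 16,796

Answer: 16,796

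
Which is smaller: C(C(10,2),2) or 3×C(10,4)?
C(C(10,2),2)=990, 3×C(10,4)=630.
Final answer: 3×C(10,4)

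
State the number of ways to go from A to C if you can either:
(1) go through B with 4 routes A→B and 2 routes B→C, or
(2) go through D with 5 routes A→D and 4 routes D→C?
28

Explanation: Route via B: 4×2=8. Route via D: 5×4=20. Total: 28.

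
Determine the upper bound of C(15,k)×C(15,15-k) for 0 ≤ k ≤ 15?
41,409,225

Solution: C(15,k)·C(15,15-k) = C(15,k)², maximised at the centre k = 7: C(15,7)² = 41,409,225.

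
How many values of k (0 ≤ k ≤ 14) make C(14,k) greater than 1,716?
5
Row 14 is unimodal and symmetric about k=14/2. C(14,4)=1,001 ≤ 1,716; C(14,5)=2,002 > 1,716; by symmetry C(14,k) > 1,716 for k = 5..9. That's 9 - 5 + 1 = 5 values.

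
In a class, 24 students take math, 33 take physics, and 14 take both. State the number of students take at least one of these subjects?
43

Explanation: |A∪B| = |A|+|B|-|A∩B| = 24+33-14 = 43.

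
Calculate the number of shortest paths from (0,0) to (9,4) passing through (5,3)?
To (5,3): C(8,5)=56. From there: C(5,4)=5. Total: 280.
Final answer: 280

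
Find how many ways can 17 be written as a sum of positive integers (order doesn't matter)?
297

Reasoning: Pentagonal recurrence p(n) = p(n−1) + p(n−2) − p(n−5) − p(n−7) + …: p(17) = p(16) + p(15) − p(12) − p(10) + p(5) + p(2) = 231 + 176 − 77 − 42 + 7 + 2 = 297.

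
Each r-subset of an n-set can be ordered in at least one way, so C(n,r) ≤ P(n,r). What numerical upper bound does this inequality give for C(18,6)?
13,366,080

Working:
P(18,6) = 18·17·16·15·14·13 = 13,366,080, so C(18,6) ≤ 13,366,080. (The bound is loose by a factor of 6! = 720: C(18,6) = 13,366,080/720 = 18,564.)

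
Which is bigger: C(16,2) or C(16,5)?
C(16,5)

Reasoning: C(16,2)=120, C(16,5)=4,368.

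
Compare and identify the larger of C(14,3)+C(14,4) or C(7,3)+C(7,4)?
C(14,3)+C(14,4)

Solution: First=1,365, Second=70.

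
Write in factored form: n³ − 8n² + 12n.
n(n − 2)(n − 6)
n³ − 8n² + 12n = n(n² − 8n + 12) = n(n − 2)(n − 6).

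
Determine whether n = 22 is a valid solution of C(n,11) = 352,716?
No

C(22,11) = 22·21·20·19·18·17·16·15·14·13·12/11! = 28,158,588,057,600/39,916,800 = 705,432, which does not equal 352,716.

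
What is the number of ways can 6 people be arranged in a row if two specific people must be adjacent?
Treat pair as unit: (6-1)! arrangements × 2 internal orders = 240.
Final answer: 240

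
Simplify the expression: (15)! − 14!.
1,220,496,076,800

Solution: (15)! − 14! = (15)·14! − 14! = (15−1)·14! = 14·14! = 1,220,496,076,800.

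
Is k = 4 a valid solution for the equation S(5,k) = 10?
Yes

Reasoning: S(5,4) = 4·S(4,4) + S(4,3) = 4·1 + 6 = 10, which equals 10.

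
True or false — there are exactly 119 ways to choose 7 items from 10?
False

C(10,7) = 120 ≠ 119.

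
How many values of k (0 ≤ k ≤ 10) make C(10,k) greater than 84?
5

Working:
Row 10 is unimodal and symmetric about k=10/2. C(10,2)=45 ≤ 84; C(10,3)=120 > 84; by symmetry C(10,k) > 84 for k = 3..7. That's 7 - 3 + 1 = 5 values.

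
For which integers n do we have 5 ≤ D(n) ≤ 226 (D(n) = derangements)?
4, 5
Using D(n) = (n−1)[D(n−1) + D(n−2)] with D(1)=0, D(2)=1: D(3)=2; D(4)=9; D(5)=44; D(6)=265. So valid n = 4, 5.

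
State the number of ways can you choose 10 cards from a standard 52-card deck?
C(52,10) = 15,820,024,220.

Answer: 15,820,024,220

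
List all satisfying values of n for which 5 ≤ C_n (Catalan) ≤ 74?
3, 4, 5

Solution: C_2=2; C_3=5; C_4=14; C_5=42; C_6=132. So valid n = 3, 4, 5.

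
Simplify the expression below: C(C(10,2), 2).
990

Solution: C(10,2) = 45, then C(45, 2) = 990.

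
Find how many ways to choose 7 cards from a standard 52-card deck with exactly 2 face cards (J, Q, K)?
43,428,528

Solution: 12 face cards and 40 non-face cards: C(12,2) × C(40,5) = 66 × 658,008 = 43,428,528.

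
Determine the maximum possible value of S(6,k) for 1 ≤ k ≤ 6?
90

Working:
Row S(6,k) for k = 1..6 (via S(n,k) = k·S(n−1,k) + S(n−1,k−1)): 1, 31, 90, 65, 15, 1. The row is unimodal; maximum at k = 3: 90.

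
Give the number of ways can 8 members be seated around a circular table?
5,040

Circular arrangements: (8-1)! = 5,040.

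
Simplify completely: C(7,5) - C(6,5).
15

Working:
C(7,5) - C(6,5) = C(6,4) = 15.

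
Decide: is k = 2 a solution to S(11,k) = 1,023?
Yes

S(11,2) = 2·S(10,2) + S(10,1) = 2·511 + 1 = 1,023, which equals 1,023.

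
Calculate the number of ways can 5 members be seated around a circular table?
24
Circular arrangements: (5-1)! = 24.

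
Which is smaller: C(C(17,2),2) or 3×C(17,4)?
C(C(17,2),2)=9,180, 3×C(17,4)=7,140.

Answer: 3×C(17,4)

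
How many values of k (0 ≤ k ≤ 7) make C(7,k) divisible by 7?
6

Reasoning: Checking C(7,k) mod 7 for k = 0..7: divisible at k = 1, 2, 3, 4, 5, 6. That's 6 values.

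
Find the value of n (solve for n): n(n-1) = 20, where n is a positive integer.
n² − n − 20 = 0, so n = (1 ± √(1 + 4·20))/2 = (1 ± √81)/2 = (1 ± 9)/2, i.e. n = 5 or n = -4. Taking the positive root, n = 5 (check: 5×4 = 20).

Answer: 5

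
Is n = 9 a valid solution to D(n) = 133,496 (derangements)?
Yes

Solution: D(9) = (9-1)·[D(8) + D(7)] = 8·[14,833 + 1,854] = 133,496, which equals 133,496.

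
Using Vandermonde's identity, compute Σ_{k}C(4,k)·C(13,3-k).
680

Reasoning: = C(4+13,3) = C(17,3) = 680.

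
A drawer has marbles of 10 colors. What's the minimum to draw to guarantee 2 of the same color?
11

Worst case: 1 of each = 10. One more: 11.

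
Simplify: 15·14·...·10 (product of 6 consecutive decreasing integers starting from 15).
3,603,600

Explanation: This is P(15,6) = 15!/(9)! = 3,603,600.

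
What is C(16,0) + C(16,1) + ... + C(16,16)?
65,536
Sum of binomial coefficients = 2^16 = 65,536.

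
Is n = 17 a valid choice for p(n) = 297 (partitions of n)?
Yes

Solution: Pentagonal recurrence p(n) = p(n−1) + p(n−2) − p(n−5) − p(n−7) + …: p(17) = p(16) + p(15) − p(12) − p(10) + p(5) + p(2) = 231 + 176 − 77 − 42 + 7 + 2 = 297, which equals 297.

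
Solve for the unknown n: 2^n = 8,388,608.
23

Explanation: 8,388,608 = 1,024 × 1,024 × 8 = 2^10 × 2^10 × 2^3 = 2^23, so n = 23.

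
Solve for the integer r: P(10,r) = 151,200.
P(10,r) = 10·9·…·(10−r+1), a product of r factors. Multiplying down from 10: 10 = 10; 10·9 = 90; 10·9·8 = 720; 10·9·8·7 = 5,040; 10·9·8·7·6 = 30,240; 10·9·8·7·6·5 = 151,200 ✓ (6 factors). So r = 6.

Answer: 6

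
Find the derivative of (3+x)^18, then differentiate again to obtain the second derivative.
306(3+x)^16
First derivative: 18(3+x)^{17}. Second derivative: 18·17·(3+x)^{16} = 306(3+x)^{16}.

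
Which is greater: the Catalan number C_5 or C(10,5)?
C(10,5)

Explanation: C_5 = C(10,5)/(5+1) = 252/6 = 42; C(10,5) = 252.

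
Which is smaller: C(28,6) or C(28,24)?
C(28,24)

Explanation: C(28,6)=376,740, C(28,24)=20,475.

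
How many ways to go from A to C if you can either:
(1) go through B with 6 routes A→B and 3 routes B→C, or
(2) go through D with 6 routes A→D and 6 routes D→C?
54

Working:
Route via B: 6×3=18. Route via D: 6×6=36. Total: 54.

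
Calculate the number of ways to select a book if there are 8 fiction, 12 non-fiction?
20

Explanation: By the addition principle: 8 + 12 = 20.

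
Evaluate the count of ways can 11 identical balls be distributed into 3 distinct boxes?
78

C(11+3-1, 3-1) = C(13, 2) = 78.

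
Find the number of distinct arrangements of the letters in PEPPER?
Word has 6 letters (P=3, E=2, R=1). Arrangements: 6!/Π(k!) = 60.
Final answer: 60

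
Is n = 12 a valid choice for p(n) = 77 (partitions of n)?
Pentagonal recurrence p(n) = p(n−1) + p(n−2) − p(n−5) − p(n−7) + …: p(12) = p(11) + p(10) − p(7) − p(5) + p(0) = 56 + 42 − 15 − 7 + 1 = 77, which equals 77.
Final answer: Yes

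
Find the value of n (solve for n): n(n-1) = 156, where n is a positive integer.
n² − n − 156 = 0, so n = (1 ± √(1 + 4·156))/2 = (1 ± √625)/2 = (1 ± 25)/2, i.e. n = 13 or n = -12. Taking the positive root, n = 13 (check: 13×12 = 156).

Answer: 13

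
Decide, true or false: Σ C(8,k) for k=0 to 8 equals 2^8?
True

Reasoning: Binomial theorem: Σ C(8,k) = (1+1)^8 = 2^8 = 256; RHS 2^8 = 256.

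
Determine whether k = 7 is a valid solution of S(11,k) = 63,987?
S(11,7) = 7·S(10,7) + S(10,6) = 7·5,880 + 22,827 = 63,987, which equals 63,987.

Answer: Yes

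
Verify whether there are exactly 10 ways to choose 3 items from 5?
True
C(5,3) = 10.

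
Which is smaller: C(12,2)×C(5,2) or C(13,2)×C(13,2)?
C(12,2)×C(5,2)

Reasoning: C(12,2)×C(5,2)=660, C(13,2)×C(13,2)=6,084.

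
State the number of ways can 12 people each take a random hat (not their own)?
176,214,841

Solution: Using D(n) = (n-1)[D(n-1) + D(n-2)]:
D(12) = (12-1) × [D(11) + D(10)]
      = 11 × [14684570 + 1334961]
      = 11 × 16019531
      = 176,214,841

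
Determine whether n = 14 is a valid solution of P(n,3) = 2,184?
P(14,3) = 14·13·12 = 2,184, which equals 2,184.
Final answer: Yes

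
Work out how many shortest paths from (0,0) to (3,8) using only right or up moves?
165

Explanation: Choose 3 rights from 11 moves: C(11,3) = 165.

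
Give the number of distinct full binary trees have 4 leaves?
5

Reasoning: Using the Catalan number formula: C_n = C(2n, n) / (n+1)
C_3 = C(6, 3) / (3+1)
     = 20 / 4
     = 5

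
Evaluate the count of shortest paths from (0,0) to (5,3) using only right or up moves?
56

Working:
Choose 5 rights from 8 moves: C(8,5) = 56.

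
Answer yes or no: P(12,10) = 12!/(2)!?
Yes

Working:
Permutation formula P(n,k) = n!/(n-k)!: 12!/2! = 479,001,600/2 = 239,500,800 = P(12,10). The statement holds.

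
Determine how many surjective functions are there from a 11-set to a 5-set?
29,607,600

Reasoning: Onto functions = 5! × S(11,5)
First compute S(11,5) via recurrence:
Using the Stirling recurrence: S(n,k) = k·S(n-1,k) + S(n-1,k-1)
S(11,5) = 5·S(10,5) + S(10,4)
         = 5·42525 + 34105
         = 212625 + 34105
         = 246,730
Then: 120 × 246730 = 29,607,600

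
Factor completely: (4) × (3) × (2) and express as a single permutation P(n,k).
P(4,3) = 4!/(1)!

Product of 3 consecutive descending integers starting at 4: P(4,3) = 4!/1! = 24.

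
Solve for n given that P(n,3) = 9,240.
22

Explanation: P(n,3) = n(n−1)(n−2) is increasing in n; n(n−1)(n−2) ≈ (n−1)^3 = 9,240 gives n ≈ 22.0. Check: P(20,3) = 6,840, P(21,3) = 7,980, P(22,3) = 9,240 ✓. So n = 22.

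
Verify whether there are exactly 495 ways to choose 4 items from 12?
C(12,4) = 495.
Final answer: True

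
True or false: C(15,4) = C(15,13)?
False

Explanation: C(15,4) = 1,365 but C(15,13) = 105; symmetry gives C(15,4) = C(15,11), not C(15,13).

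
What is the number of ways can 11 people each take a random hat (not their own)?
14,684,570

Using D(n) = (n-1)[D(n-1) + D(n-2)]:
D(11) = (11-1) × [D(10) + D(9)]
      = 10 × [1334961 + 133496]
      = 10 × 1468457
      = 14,684,570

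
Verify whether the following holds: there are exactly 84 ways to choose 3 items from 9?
True

Explanation: C(9,3) = 84.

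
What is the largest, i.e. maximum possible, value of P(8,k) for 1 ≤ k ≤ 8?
40,320

P(8,k) increases in k, so maximum at k = 8: 8! = 40,320.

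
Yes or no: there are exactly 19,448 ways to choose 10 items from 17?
Yes

Solution: C(17,10) = 19,448.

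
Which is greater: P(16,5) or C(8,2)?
P(16,5)

Explanation: P(16,5)=524,160, C(8,2)=28.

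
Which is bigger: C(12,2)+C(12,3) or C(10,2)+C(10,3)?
First=286, Second=165.
Final answer: C(12,2)+C(12,3)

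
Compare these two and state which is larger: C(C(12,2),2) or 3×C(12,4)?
C(C(12,2),2)

Working:
C(C(12,2),2)=2,145, 3×C(12,4)=1,485.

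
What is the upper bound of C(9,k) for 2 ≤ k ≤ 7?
126

Reasoning: C(9,k) is maximised at the centre of the row: C(9,4) = 126.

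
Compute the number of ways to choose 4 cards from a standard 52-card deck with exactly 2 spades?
13 spades and 39 non-spades: C(13,2) × C(39,2) = 78 × 741 = 57,798.
Final answer: 57,798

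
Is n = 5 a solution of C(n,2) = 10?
Yes

Reasoning: C(5,2) = 5·4/2! = 20/2 = 10, which equals 10.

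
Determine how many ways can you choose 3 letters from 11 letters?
165

Solution: C(11,3) = 11! / (3! × (11-3)!)
         = 11! / (3! × 8!)
         = 165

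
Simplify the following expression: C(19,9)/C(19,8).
11/9
C(n,k+1)/C(n,k) = (n−k)/(k+1). Here (19−8)/(8+1) = 11/9 = 11/9.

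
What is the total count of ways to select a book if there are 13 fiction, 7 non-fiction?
20

Working:
By the addition principle: 13 + 7 = 20.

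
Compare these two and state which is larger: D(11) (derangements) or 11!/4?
D(11)

Reasoning: D(11) = (11-1)·[D(10) + D(9)] = 10·[1,334,961 + 133,496] = 14,684,570; 11!/4 = 39,916,800/4 = 9,979,200.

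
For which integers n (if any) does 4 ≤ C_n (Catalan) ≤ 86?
3, 4, 5

Reasoning: C_2=2; C_3=5; C_4=14; C_5=42; C_6=132. So valid n = 3, 4, 5.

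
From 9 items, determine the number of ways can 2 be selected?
C(9,2) = 9! / (2! × (9-2)!)
         = 9! / (2! × 7!)
         = 36
Final answer: 36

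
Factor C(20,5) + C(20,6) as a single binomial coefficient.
C(21,6)

Working:
By Pascal's identity: C(20,5) + C(20,6) = C(21,6) = 54,264.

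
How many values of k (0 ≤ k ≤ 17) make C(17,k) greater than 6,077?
8
Row 17 is unimodal and symmetric about k=17/2. C(17,4)=2,380 ≤ 6,077; C(17,5)=6,188 > 6,077; by symmetry C(17,k) > 6,077 for k = 5..12. That's 12 - 5 + 1 = 8 values.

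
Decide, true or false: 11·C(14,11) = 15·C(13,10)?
False
Absorption identity k·C(n,k) = n·C(n-1,k-1). LHS = 11·364 = 4,004; RHS = 15·286 = 4,290.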